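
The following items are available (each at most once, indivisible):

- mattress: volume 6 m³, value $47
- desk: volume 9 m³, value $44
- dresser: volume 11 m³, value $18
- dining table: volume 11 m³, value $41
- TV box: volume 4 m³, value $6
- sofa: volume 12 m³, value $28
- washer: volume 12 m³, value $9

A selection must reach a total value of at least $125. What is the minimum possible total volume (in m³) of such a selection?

26

Subsets with value ≥ 125, sorted by total volume:
- mattress+desk+dining table: volume 26, value 132
- mattress+desk+dining table+TV box: volume 30, value 138
- mattress+desk+TV box+sofa: volume 31, value 125
- mattress+desk+dresser+dining table: volume 37, value 150
Minimum volume: 26 m³.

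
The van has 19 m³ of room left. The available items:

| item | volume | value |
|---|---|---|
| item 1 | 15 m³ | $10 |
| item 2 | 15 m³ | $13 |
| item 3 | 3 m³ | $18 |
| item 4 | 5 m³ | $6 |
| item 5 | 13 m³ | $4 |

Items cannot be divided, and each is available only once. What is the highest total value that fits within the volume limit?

$31

Check high-value combinations within 19 m³:
- item 2+item 3: volume 15+3=18, value 13+18=31
- item 1+item 3: volume 15+3=18, value 10+18=28
- item 3+item 4: volume 3+5=8, value 18+6=24
- item 3+item 5: volume 3+13=16, value 18+4=22
Best: $31.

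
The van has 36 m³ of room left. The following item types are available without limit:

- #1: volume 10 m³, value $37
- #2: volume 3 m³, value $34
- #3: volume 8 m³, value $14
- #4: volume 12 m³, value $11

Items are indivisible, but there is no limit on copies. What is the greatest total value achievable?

$408

Best value-per-unit is #2 at 34/3, and filling with it alone uses volume 12×3=36. No mix of the others beats 12×34 = 408.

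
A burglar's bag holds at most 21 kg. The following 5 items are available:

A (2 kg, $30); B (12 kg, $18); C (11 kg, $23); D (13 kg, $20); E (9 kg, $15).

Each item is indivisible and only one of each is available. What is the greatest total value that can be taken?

Check high-value combinations within 21 kg:
- A+C: weight 2+11=13, value 30+23=53
- A+D: weight 2+13=15, value 30+20=50
- A+B: weight 2+12=14, value 30+18=48
- A+E: weight 2+9=11, value 30+15=45
Best: $53.

$53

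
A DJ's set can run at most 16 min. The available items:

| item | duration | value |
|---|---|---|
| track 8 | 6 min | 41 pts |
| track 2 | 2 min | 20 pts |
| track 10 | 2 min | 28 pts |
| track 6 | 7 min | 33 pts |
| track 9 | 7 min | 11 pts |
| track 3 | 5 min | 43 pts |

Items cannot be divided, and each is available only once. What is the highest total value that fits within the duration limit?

Check high-value combinations within 16 min:
- track 8+track 2+track 10+track 3: duration 6+2+2+5=15, value 41+20+28+43=132
- track 2+track 10+track 6+track 3: duration 2+2+7+5=16, value 20+28+33+43=124
- track 8+track 10+track 3: duration 6+2+5=13, value 41+28+43=112
- track 8+track 2+track 3: duration 6+2+5=13, value 41+20+43=104
- track 10+track 6+track 3: duration 2+7+5=14, value 28+33+43=104
Best: 132 pts.

132 pts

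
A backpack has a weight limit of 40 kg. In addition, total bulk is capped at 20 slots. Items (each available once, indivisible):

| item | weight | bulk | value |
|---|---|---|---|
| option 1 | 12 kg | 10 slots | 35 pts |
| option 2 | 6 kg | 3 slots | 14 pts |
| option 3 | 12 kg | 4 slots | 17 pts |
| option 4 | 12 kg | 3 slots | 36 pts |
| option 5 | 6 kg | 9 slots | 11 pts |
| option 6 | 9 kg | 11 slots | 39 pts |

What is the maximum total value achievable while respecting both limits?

92 pts

Feasible sets respecting both limits:
- option 3+option 4+option 6: weight 33, bulk 18, value 92
- option 2+option 4+option 6: weight 27, bulk 17, value 89
- option 1+option 3+option 4: weight 36, bulk 17, value 88
- option 1+option 2+option 4: weight 30, bulk 16, value 85
Best: 92 pts.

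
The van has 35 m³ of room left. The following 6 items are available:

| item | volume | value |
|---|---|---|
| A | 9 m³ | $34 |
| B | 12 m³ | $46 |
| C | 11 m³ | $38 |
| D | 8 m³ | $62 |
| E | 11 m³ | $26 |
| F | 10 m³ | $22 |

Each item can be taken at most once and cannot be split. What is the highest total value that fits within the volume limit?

Check high-value combinations within 35 m³:
- B+C+D: volume 12+11+8=31, value 46+38+62=146
- A+B+D: volume 9+12+8=29, value 34+46+62=142
- A+C+D: volume 9+11+8=28, value 34+38+62=134
- B+D+E: volume 12+8+11=31, value 46+62+26=134
Best: $146.

$146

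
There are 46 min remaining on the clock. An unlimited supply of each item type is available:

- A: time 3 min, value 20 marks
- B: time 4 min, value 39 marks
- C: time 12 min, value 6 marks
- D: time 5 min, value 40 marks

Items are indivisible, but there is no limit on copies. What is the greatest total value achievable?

Best value-per-unit is B at 39/4; filling with it alone gives 11×39 = 429.
Optimal mix: 9×B + 2×D → time 46, value 431.

431 marks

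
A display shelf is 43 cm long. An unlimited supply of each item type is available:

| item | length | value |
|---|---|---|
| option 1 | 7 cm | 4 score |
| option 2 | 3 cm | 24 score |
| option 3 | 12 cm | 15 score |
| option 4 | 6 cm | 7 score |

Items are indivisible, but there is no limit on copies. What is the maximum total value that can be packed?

Best value-per-unit is option 2 at 24/3, and filling with it alone uses length 14×3=42. No mix of the others beats 14×24 = 336.

336 score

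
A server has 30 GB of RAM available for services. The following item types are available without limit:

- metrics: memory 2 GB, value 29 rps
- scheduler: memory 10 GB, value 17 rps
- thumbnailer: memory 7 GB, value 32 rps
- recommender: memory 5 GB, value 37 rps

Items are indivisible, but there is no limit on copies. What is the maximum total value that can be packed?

Best value-per-unit is metrics at 29/2, and filling with it alone uses memory 15×2=30. No mix of the others beats 15×29 = 435.

435 rps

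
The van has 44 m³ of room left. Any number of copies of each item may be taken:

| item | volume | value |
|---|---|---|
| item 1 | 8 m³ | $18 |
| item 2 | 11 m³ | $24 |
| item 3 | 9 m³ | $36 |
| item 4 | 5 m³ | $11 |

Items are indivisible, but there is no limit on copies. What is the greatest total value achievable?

Best value-per-unit is item 3 at 36/9; filling with it alone gives 4×36 = 144.
Optimal mix: 1×item 1 + 4×item 3 → volume 44, value 162.

$162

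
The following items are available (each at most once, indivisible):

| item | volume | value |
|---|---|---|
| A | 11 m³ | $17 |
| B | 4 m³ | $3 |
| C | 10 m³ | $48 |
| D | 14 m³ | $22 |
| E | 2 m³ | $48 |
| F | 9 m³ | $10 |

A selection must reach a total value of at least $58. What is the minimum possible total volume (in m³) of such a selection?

11

Subsets with value ≥ 58, sorted by total volume:
- E+F: volume 11, value 58
- C+E: volume 12, value 96
- A+E: volume 13, value 65
Minimum volume: 11 m³.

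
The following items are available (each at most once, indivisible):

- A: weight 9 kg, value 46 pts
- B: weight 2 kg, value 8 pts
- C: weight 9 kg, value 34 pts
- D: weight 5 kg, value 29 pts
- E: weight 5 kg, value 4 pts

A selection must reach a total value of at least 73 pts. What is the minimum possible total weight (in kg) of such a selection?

14

Subsets with value ≥ 73, sorted by total weight:
- A+D: weight 14, value 75
- A+B+D: weight 16, value 83
- A+C: weight 18, value 80
- A+D+E: weight 19, value 79
Minimum weight: 14 kg.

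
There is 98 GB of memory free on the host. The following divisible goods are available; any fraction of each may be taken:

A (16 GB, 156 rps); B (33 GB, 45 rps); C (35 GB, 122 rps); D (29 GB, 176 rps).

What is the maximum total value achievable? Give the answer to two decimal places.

Take in order of value per unit:
- A (156/16 per unit): all 16 → value 156, running total 156.00
- D (176/29 per unit): all 29 → value 176, running total 332.00
- C (122/35 per unit): all 35 → value 122, running total 454.00
- B (45/33 per unit): 18 of 33 → value 18×45/33 = 24.5455, running total 478.55
Total 478.55.

478.55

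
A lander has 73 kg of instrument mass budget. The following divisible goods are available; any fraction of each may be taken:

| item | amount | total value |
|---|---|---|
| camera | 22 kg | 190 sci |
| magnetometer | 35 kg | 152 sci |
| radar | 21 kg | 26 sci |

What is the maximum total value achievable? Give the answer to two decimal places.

Take in order of value per unit:
- camera (190/22 per unit): all 22 → value 190, running total 190.00
- magnetometer (152/35 per unit): all 35 → value 152, running total 342.00
- radar (26/21 per unit): 16 of 21 → value 16×26/21 = 19.8095, running total 361.81
Total 361.81.

361.81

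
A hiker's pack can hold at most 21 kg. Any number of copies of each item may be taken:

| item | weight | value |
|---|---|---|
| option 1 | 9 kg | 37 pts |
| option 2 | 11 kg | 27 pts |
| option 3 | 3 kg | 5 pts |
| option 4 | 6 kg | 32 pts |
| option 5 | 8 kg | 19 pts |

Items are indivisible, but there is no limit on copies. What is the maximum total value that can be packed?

101 pts

Best value-per-unit is option 4 at 32/6; filling with it alone gives 3×32 = 96.
Optimal mix: 1×option 1 + 2×option 4 → weight 21, value 101.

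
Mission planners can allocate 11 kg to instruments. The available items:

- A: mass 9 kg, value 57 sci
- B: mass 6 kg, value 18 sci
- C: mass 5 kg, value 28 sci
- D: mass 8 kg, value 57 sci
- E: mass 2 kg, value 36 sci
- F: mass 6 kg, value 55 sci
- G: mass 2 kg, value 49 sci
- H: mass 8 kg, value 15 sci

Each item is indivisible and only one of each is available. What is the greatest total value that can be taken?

140 sci

This is a 0/1 knapsack; check combinations near the capacity.
- E+F+G: mass 2+6+2=10, value 36+55+49=140
- C+E+G: mass 5+2+2=9, value 28+36+49=113
- D+G: mass 8+2=10, value 57+49=106
- A+G: mass 9+2=11, value 57+49=106
- F+G: mass 6+2=8, value 55+49=104
Best: 140 sci.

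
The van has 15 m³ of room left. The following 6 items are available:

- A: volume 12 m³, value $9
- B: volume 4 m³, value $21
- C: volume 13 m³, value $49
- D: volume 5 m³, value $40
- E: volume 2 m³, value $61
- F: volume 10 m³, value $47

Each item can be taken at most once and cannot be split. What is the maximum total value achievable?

Check high-value combinations within 15 m³:
- B+D+E: volume 4+5+2=11, value 21+40+61=122
- C+E: volume 13+2=15, value 49+61=110
- E+F: volume 2+10=12, value 61+47=108
- D+E: volume 5+2=7, value 40+61=101
Best: $122.

$122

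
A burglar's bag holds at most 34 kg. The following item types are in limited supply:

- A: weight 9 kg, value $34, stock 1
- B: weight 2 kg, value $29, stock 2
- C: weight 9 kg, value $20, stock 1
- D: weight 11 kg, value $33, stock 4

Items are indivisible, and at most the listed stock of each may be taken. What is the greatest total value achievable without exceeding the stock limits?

$145

Best selections within weight 34 and stock limits:
- 1×A + 2×B + 1×C + 1×D: weight 33, value 145
- 1×A + 1×B + 2×D: weight 33, value 129
Best: $145.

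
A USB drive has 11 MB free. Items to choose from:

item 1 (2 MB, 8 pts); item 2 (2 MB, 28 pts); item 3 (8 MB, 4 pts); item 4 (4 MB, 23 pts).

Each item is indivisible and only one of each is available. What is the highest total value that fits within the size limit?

59 pts

Check high-value combinations within 11 MB:
- item 1+item 2+item 4: size 2+2+4=8, value 8+28+23=59
- item 2+item 4: size 2+4=6, value 28+23=51
- item 1+item 2: size 2+2=4, value 8+28=36
Best: 59 pts.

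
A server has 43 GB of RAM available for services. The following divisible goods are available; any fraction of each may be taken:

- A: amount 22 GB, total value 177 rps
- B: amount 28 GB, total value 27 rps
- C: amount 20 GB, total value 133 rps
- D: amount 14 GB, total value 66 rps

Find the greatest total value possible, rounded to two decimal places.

Take in order of value per unit:
- A (177/22 per unit): all 22 → value 177, running total 177.00
- C (133/20 per unit): all 20 → value 133, running total 310.00
- D (66/14 per unit): 1 of 14 → value 1×66/14 = 4.7143, running total 314.71
Total 314.71.

314.71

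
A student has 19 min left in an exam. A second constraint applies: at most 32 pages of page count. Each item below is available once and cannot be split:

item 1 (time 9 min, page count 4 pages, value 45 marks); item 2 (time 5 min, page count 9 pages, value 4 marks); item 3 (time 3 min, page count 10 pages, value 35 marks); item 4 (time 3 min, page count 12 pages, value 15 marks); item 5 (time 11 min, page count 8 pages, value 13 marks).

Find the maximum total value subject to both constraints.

Feasible sets respecting both limits:
- item 1+item 3+item 4: time 15, page count 26, value 95
- item 1+item 2+item 3: time 17, page count 23, value 84
- item 1+item 3: time 12, page count 14, value 80
- item 1+item 2+item 4: time 17, page count 25, value 64
Best: 95 marks.

95 marks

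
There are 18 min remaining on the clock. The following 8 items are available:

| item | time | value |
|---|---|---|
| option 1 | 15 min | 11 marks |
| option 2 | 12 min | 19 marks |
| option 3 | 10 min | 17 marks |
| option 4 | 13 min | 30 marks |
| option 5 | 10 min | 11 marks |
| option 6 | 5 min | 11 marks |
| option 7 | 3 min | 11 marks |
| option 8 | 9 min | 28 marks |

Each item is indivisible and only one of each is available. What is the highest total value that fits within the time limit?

Check high-value combinations within 18 min:
- option 6+option 7+option 8: time 5+3+9=17, value 11+11+28=50
- option 4+option 7: time 13+3=16, value 30+11=41
- option 4+option 6: time 13+5=18, value 30+11=41
Best: 50 marks.

50 marks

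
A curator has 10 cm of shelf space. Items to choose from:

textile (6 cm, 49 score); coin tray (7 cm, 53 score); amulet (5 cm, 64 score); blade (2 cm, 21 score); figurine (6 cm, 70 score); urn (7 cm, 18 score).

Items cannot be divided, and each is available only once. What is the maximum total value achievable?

Check high-value combinations within 10 cm:
- blade+figurine: length 2+6=8, value 21+70=91
- amulet+blade: length 5+2=7, value 64+21=85
- coin tray+blade: length 7+2=9, value 53+21=74
- figurine: length 6, value 70
Best: 91 score.

91 score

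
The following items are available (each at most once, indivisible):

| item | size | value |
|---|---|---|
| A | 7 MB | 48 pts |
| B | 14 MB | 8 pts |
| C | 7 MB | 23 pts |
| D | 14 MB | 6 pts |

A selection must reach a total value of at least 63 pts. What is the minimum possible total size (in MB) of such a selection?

14

Subsets with value ≥ 63, sorted by total size:
- A+C: size 14, value 71
- A+B+C: size 28, value 79
Minimum size: 14 MB.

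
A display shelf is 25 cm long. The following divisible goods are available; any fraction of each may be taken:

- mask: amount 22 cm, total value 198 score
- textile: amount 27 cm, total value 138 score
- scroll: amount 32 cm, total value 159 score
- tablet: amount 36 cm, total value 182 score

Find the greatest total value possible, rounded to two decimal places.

213.33

Take in order of value per unit:
- mask (198/22 per unit): all 22 → value 198, running total 198.00
- textile (138/27 per unit): 3 of 27 → value 3×138/27 = 15.3333, running total 213.33
Total 213.33.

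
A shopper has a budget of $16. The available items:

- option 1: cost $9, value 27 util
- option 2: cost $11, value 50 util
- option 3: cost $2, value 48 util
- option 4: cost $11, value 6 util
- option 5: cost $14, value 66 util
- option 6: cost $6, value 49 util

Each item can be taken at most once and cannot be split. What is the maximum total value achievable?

114 util

Check high-value combinations within $16:
- option 3+option 5: cost 2+14=16, value 48+66=114
- option 2+option 3: cost 11+2=13, value 50+48=98
- option 3+option 6: cost 2+6=8, value 48+49=97
- option 1+option 6: cost 9+6=15, value 27+49=76
Best: 114 util.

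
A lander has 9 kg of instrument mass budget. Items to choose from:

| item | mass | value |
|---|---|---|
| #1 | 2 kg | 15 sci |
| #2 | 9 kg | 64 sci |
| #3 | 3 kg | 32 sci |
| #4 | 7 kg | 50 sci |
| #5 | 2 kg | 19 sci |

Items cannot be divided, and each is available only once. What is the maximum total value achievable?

Check high-value combinations within 9 kg:
- #4+#5: mass 7+2=9, value 50+19=69
- #1+#3+#5: mass 2+3+2=7, value 15+32+19=66
- #1+#4: mass 2+7=9, value 15+50=65
- #2: mass 9, value 64
Best: 69 sci.

69 sci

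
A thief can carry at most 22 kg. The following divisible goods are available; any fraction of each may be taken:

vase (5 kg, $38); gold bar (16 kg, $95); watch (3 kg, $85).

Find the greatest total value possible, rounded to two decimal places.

Take in order of value per unit:
- watch (85/3 per unit): all 3 → value 85, running total 85.00
- vase (38/5 per unit): all 5 → value 38, running total 123.00
- gold bar (95/16 per unit): 14 of 16 → value 14×95/16 = 83.1250, running total 206.13
Total 206.13.

206.13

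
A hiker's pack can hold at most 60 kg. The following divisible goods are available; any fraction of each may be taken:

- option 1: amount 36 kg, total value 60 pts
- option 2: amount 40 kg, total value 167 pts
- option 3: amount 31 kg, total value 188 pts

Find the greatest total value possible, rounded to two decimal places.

309.08

Take in order of value per unit:
- option 3 (188/31 per unit): all 31 → value 188, running total 188.00
- option 2 (167/40 per unit): 29 of 40 → value 29×167/40 = 121.0750, running total 309.08
Total 309.08.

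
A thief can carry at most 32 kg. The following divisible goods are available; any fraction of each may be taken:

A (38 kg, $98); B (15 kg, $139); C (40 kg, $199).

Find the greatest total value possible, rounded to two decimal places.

223.58

Take in order of value per unit:
- B (139/15 per unit): all 15 → value 139, running total 139.00
- C (199/40 per unit): 17 of 40 → value 17×199/40 = 84.5750, running total 223.58
Total 223.58.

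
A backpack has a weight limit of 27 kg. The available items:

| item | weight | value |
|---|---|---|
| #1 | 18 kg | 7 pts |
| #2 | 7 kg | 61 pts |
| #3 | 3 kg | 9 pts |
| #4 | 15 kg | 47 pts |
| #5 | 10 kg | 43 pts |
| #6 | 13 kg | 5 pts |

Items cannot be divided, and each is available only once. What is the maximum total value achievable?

117 pts

Check high-value combinations within 27 kg:
- #2+#3+#4: weight 7+3+15=25, value 61+9+47=117
- #2+#3+#5: weight 7+3+10=20, value 61+9+43=113
- #2+#4: weight 7+15=22, value 61+47=108
- #2+#5: weight 7+10=17, value 61+43=104
- #4+#5: weight 15+10=25, value 47+43=90
Best: 117 pts.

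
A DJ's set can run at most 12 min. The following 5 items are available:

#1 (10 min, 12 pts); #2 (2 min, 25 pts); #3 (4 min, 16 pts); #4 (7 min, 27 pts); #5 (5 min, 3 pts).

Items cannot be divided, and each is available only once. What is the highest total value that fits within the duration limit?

52 pts

Check high-value combinations within 12 min:
- #2+#4: duration 2+7=9, value 25+27=52
- #2+#3+#5: duration 2+4+5=11, value 25+16+3=44
- #3+#4: duration 4+7=11, value 16+27=43
Best: 52 pts.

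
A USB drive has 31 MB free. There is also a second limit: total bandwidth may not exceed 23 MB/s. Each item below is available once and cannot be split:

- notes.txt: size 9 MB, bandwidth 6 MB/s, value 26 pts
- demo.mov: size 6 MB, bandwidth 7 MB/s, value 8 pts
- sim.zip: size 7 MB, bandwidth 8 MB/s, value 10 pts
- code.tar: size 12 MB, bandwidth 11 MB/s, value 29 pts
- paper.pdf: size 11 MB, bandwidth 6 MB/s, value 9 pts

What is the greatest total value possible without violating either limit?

55 pts

Feasible sets respecting both limits:
- notes.txt+code.tar: size 21, bandwidth 17, value 55
- notes.txt+sim.zip+paper.pdf: size 27, bandwidth 20, value 45
- notes.txt+demo.mov+sim.zip: size 22, bandwidth 21, value 44
- notes.txt+demo.mov+paper.pdf: size 26, bandwidth 19, value 43
Best: 55 pts.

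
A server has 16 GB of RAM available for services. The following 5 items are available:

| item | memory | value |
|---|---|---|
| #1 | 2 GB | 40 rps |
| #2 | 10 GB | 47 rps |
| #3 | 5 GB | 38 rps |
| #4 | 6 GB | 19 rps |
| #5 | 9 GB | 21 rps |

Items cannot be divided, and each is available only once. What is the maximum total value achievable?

This is a 0/1 knapsack; check combinations near the capacity.
- #1+#3+#5: memory 2+5+9=16, value 40+38+21=99
- #1+#3+#4: memory 2+5+6=13, value 40+38+19=97
- #1+#2: memory 2+10=12, value 40+47=87
- #2+#3: memory 10+5=15, value 47+38=85
Best: 99 rps.

99 rps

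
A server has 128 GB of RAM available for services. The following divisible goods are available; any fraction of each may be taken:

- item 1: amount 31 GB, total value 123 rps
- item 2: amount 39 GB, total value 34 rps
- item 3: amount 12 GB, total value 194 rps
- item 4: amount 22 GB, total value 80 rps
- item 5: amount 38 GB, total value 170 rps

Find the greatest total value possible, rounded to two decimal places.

Take in order of value per unit:
- item 3 (194/12 per unit): all 12 → value 194, running total 194.00
- item 5 (170/38 per unit): all 38 → value 170, running total 364.00
- item 1 (123/31 per unit): all 31 → value 123, running total 487.00
- item 4 (80/22 per unit): all 22 → value 80, running total 567.00
- item 2 (34/39 per unit): 25 of 39 → value 25×34/39 = 21.7949, running total 588.79
Total 588.79.

588.79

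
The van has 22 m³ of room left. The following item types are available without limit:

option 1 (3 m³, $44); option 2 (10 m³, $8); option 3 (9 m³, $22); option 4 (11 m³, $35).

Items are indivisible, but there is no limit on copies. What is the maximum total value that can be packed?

$308

Best value-per-unit is option 1 at 44/3, and filling with it alone uses volume 7×3=21. No mix of the others beats 7×44 = 308.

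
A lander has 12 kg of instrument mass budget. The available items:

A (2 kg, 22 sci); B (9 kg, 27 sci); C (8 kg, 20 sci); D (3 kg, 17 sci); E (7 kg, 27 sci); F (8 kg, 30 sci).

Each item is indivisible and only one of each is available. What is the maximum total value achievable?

66 sci

This is a 0/1 knapsack; check combinations near the capacity.
- A+D+E: mass 2+3+7=12, value 22+17+27=66
- A+F: mass 2+8=10, value 22+30=52
- A+E: mass 2+7=9, value 22+27=49
Best: 66 sci.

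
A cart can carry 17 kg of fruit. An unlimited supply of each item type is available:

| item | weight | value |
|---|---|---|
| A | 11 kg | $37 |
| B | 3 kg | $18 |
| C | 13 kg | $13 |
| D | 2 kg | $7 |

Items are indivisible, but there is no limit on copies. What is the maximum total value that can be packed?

Best value-per-unit is B at 18/3; filling with it alone gives 5×18 = 90.
Optimal mix: 5×B + 1×D → weight 17, value 97.

$97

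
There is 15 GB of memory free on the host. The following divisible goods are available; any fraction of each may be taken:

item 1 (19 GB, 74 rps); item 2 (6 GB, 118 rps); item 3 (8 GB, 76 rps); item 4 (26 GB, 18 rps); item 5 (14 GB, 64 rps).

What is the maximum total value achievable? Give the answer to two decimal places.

198.57

Take in order of value per unit:
- item 2 (118/6 per unit): all 6 → value 118, running total 118.00
- item 3 (76/8 per unit): all 8 → value 76, running total 194.00
- item 5 (64/14 per unit): 1 of 14 → value 1×64/14 = 4.5714, running total 198.57
Total 198.57.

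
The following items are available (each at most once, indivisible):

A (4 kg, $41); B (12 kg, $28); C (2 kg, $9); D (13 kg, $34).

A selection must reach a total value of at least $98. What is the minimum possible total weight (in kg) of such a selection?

29

Subsets with value ≥ 98, sorted by total weight:
- A+B+D: weight 29, value 103
- A+B+C+D: weight 31, value 112
Minimum weight: 29 kg.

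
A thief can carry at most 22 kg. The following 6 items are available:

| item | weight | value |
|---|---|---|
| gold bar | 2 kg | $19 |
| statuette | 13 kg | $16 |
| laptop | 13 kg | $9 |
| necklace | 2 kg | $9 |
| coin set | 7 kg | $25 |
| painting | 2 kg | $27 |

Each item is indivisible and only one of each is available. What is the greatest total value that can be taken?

$80

This is a 0/1 knapsack; check combinations near the capacity.
- gold bar+necklace+coin set+painting: weight 2+2+7+2=13, value 19+9+25+27=80
- gold bar+coin set+painting: weight 2+7+2=11, value 19+25+27=71
- gold bar+statuette+necklace+painting: weight 2+13+2+2=19, value 19+16+9+27=71
Best: $80.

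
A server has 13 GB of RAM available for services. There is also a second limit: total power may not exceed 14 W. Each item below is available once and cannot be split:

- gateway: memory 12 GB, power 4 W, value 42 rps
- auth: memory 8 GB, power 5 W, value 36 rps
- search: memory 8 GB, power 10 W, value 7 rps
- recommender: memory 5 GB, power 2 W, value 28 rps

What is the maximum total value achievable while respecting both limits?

Feasible sets respecting both limits:
- auth+recommender: memory 13, power 7, value 64
- gateway: memory 12, power 4, value 42
- auth: memory 8, power 5, value 36
Best: 64 rps.

64 rps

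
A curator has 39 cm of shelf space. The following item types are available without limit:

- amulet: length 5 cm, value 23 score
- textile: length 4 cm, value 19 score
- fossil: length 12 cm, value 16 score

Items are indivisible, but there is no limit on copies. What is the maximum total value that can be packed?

Best value-per-unit is textile at 19/4; filling with it alone gives 9×19 = 171.
Optimal mix: 3×amulet + 6×textile → length 39, value 183.

183 score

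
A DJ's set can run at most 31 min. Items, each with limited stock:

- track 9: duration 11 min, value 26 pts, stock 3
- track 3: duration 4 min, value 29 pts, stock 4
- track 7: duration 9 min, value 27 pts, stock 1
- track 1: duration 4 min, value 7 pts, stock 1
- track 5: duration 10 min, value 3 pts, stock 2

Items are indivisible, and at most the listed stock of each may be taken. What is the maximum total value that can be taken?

Best selections within duration 31 and stock limits:
- 4×track 3 + 1×track 7 + 1×track 1: duration 29, value 150
- 1×track 9 + 4×track 3 + 1×track 1: duration 31, value 149
Best: 150 pts.

150 pts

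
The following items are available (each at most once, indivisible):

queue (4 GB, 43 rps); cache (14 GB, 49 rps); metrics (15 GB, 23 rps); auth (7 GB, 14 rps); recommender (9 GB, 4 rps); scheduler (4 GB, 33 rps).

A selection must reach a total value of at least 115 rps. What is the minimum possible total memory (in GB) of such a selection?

Subsets with value ≥ 115, sorted by total memory:
- queue+cache+scheduler: memory 22, value 125
- queue+cache+auth+scheduler: memory 29, value 139
Minimum memory: 22 GB.

22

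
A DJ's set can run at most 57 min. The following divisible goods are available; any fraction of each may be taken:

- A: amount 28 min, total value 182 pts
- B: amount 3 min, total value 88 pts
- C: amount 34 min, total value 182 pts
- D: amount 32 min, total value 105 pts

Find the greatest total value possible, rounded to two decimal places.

409.18

Take in order of value per unit:
- B (88/3 per unit): all 3 → value 88, running total 88.00
- A (182/28 per unit): all 28 → value 182, running total 270.00
- C (182/34 per unit): 26 of 34 → value 26×182/34 = 139.1765, running total 409.18
Total 409.18.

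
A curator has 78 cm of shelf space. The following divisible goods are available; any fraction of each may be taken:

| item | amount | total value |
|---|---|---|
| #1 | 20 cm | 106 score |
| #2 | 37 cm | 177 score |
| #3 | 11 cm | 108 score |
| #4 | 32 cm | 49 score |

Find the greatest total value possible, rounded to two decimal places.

406.31

Take in order of value per unit:
- #3 (108/11 per unit): all 11 → value 108, running total 108.00
- #1 (106/20 per unit): all 20 → value 106, running total 214.00
- #2 (177/37 per unit): all 37 → value 177, running total 391.00
- #4 (49/32 per unit): 10 of 32 → value 10×49/32 = 15.3125, running total 406.31
Total 406.31.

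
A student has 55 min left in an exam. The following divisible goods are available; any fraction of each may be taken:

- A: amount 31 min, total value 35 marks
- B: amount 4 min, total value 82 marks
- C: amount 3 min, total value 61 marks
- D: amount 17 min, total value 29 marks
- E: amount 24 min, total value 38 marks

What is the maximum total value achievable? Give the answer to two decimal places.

Take in order of value per unit:
- B (82/4 per unit): all 4 → value 82, running total 82.00
- C (61/3 per unit): all 3 → value 61, running total 143.00
- D (29/17 per unit): all 17 → value 29, running total 172.00
- E (38/24 per unit): all 24 → value 38, running total 210.00
- A (35/31 per unit): 7 of 31 → value 7×35/31 = 7.9032, running total 217.90
Total 217.90.

217.90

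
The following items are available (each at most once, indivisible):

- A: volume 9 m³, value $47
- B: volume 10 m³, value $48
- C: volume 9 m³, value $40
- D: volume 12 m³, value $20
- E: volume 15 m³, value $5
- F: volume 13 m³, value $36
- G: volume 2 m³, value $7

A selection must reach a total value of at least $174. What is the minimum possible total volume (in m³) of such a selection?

Subsets with value ≥ 174, sorted by total volume:
- A+B+C+F+G: volume 43, value 178
- A+B+C+D+F: volume 53, value 191
Minimum volume: 43 m³.

43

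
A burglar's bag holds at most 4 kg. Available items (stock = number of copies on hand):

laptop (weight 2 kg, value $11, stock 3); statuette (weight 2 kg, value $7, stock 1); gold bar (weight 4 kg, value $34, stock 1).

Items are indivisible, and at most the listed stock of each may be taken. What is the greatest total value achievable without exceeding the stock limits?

$34

Top feasible selections:
- 1×gold bar: weight 4, value 34
- 2×laptop: weight 4, value 22
Best: $34.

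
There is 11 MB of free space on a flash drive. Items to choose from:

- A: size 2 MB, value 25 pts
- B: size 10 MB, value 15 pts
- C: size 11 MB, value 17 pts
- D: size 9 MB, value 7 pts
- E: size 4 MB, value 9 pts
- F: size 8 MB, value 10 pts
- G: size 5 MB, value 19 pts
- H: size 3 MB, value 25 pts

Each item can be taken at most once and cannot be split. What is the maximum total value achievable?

69 pts

Check high-value combinations within 11 MB:
- A+G+H: size 2+5+3=10, value 25+19+25=69
- A+E+H: size 2+4+3=9, value 25+9+25=59
- A+E+G: size 2+4+5=11, value 25+9+19=53
- A+H: size 2+3=5, value 25+25=50
- A+G: size 2+5=7, value 25+19=44
Best: 69 pts.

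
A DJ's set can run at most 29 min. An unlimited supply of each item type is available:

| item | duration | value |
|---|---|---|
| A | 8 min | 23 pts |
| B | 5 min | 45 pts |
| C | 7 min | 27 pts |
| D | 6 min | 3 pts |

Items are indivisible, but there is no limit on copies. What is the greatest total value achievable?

225 pts

Best value-per-unit is B at 45/5, and filling with it alone uses duration 5×5=25. No mix of the others beats 5×45 = 225.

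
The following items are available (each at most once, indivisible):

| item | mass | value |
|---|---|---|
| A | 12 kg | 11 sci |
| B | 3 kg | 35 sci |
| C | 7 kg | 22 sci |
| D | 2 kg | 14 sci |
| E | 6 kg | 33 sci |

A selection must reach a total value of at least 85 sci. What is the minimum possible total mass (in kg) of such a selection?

16

Subsets with value ≥ 85, sorted by total mass:
- B+C+E: mass 16, value 90
- B+C+D+E: mass 18, value 104
Minimum mass: 16 kg.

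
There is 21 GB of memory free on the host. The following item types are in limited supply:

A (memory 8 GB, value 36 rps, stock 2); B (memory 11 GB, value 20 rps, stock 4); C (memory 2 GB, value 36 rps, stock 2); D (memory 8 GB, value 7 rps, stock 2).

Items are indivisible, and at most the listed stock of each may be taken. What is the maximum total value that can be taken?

Best selections within memory 21 and stock limits:
- 2×A + 2×C: memory 20, value 144
- 1×A + 2×C + 1×D: memory 20, value 115
- 1×A + 2×C: memory 12, value 108
Best: 144 rps.

144 rps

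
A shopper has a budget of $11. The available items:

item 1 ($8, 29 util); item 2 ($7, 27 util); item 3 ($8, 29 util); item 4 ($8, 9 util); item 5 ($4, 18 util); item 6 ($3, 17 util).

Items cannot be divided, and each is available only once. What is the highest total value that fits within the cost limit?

46 util

Check high-value combinations within $11:
- item 1+item 6: cost 8+3=11, value 29+17=46
- item 3+item 6: cost 8+3=11, value 29+17=46
- item 2+item 5: cost 7+4=11, value 27+18=45
- item 2+item 6: cost 7+3=10, value 27+17=44
- item 5+item 6: cost 4+3=7, value 18+17=35
Best: 46 util.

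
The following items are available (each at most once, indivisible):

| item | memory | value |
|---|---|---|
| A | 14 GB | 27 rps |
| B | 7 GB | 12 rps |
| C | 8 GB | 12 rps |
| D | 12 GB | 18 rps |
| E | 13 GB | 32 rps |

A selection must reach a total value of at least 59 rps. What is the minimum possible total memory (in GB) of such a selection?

Subsets with value ≥ 59, sorted by total memory:
- A+E: memory 27, value 59
- B+D+E: memory 32, value 62
Minimum memory: 27 GB.

27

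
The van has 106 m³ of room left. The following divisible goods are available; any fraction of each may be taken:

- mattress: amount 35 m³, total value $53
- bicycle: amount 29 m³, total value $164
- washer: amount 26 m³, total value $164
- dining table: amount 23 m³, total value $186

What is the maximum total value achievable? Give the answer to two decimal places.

556.40

Take in order of value per unit:
- dining table (186/23 per unit): all 23 → value 186, running total 186.00
- washer (164/26 per unit): all 26 → value 164, running total 350.00
- bicycle (164/29 per unit): all 29 → value 164, running total 514.00
- mattress (53/35 per unit): 28 of 35 → value 28×53/35 = 42.4000, running total 556.40
Total 556.40.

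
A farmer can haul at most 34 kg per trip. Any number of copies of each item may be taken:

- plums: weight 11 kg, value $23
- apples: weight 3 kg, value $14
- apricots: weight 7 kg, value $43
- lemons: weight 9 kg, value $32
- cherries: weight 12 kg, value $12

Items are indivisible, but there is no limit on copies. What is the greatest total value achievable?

$200

Best value-per-unit is apricots at 43/7; filling with it alone gives 4×43 = 172.
Optimal mix: 2×apples + 4×apricots → weight 34, value 200.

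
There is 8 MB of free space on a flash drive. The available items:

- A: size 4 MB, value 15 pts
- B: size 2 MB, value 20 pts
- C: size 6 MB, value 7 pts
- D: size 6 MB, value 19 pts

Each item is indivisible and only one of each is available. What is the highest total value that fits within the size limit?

39 pts

Check high-value combinations within 8 MB:
- B+D: size 2+6=8, value 20+19=39
- A+B: size 4+2=6, value 15+20=35
- B+C: size 2+6=8, value 20+7=27
Best: 39 pts.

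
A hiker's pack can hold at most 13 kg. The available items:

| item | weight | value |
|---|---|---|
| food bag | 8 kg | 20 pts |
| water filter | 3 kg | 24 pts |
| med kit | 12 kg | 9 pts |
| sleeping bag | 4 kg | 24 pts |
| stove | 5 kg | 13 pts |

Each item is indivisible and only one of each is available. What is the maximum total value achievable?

Check high-value combinations within 13 kg:
- water filter+sleeping bag+stove: weight 3+4+5=12, value 24+24+13=61
- water filter+sleeping bag: weight 3+4=7, value 24+24=48
- food bag+water filter: weight 8+3=11, value 20+24=44
- food bag+sleeping bag: weight 8+4=12, value 20+24=44
Best: 61 pts.

61 pts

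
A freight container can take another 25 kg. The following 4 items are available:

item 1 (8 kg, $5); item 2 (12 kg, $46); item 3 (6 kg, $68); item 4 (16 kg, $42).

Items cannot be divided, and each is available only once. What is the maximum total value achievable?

$114

Check high-value combinations within 25 kg:
- item 2+item 3: weight 12+6=18, value 46+68=114
- item 3+item 4: weight 6+16=22, value 68+42=110
- item 1+item 3: weight 8+6=14, value 5+68=73
Best: $114.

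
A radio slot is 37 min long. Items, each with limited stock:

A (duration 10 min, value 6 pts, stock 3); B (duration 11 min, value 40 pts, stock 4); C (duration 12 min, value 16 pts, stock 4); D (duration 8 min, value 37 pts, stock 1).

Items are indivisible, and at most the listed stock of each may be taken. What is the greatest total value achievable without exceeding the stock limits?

Best selections within duration 37 and stock limits:
- 3×B: duration 33, value 120
- 2×B + 1×D: duration 30, value 117
Best: 120 pts.

120 pts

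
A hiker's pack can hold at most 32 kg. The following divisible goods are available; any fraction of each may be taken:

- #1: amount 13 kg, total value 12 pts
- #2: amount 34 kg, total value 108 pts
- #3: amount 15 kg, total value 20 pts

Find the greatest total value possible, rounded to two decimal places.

101.65

Take in order of value per unit:
- #2 (108/34 per unit): 32 of 34 → value 32×108/34 = 101.6471, running total 101.65
Total 101.65.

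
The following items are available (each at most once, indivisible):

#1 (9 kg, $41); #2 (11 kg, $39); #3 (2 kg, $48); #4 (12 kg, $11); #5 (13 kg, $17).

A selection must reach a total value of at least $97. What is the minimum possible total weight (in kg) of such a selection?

Subsets with value ≥ 97, sorted by total weight:
- #1+#2+#3: weight 22, value 128
- #1+#3+#4: weight 23, value 100
Minimum weight: 22 kg.

22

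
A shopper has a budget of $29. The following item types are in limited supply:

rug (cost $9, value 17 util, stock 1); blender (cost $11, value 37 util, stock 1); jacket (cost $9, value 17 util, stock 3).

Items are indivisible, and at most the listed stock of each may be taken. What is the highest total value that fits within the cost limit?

Top feasible selections:
- 1×blender + 2×jacket: cost 29, value 71
- 1×rug + 1×blender + 1×jacket: cost 29, value 71
- 1×blender + 1×jacket: cost 20, value 54
- 1×rug + 1×blender: cost 20, value 54
Best: 71 util.

71 util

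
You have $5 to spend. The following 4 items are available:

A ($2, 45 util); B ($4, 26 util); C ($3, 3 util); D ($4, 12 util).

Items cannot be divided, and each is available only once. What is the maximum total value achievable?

Check high-value combinations within $5:
- A+C: cost 2+3=5, value 45+3=48
- A: cost 2, value 45
- B: cost 4, value 26
- D: cost 4, value 12
Best: 48 util.

48 util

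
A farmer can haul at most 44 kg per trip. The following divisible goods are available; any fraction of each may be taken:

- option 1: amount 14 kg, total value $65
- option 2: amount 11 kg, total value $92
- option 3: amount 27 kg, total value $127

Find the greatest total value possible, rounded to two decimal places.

246.86

Take in order of value per unit:
- option 2 (92/11 per unit): all 11 → value 92, running total 92.00
- option 3 (127/27 per unit): all 27 → value 127, running total 219.00
- option 1 (65/14 per unit): 6 of 14 → value 6×65/14 = 27.8571, running total 246.86
Total 246.86.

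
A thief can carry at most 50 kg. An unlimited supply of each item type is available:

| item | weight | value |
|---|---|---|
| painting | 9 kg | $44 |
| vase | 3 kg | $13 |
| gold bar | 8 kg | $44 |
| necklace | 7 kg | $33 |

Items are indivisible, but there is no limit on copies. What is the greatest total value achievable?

Best value-per-unit is gold bar at 44/8; filling with it alone gives 6×44 = 264.
Optimal mix: 1×vase + 5×gold bar + 1×necklace → weight 50, value 266.

$266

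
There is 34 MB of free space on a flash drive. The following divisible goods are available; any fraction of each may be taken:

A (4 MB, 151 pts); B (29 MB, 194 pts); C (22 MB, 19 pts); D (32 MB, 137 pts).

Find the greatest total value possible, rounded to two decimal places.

Take in order of value per unit:
- A (151/4 per unit): all 4 → value 151, running total 151.00
- B (194/29 per unit): all 29 → value 194, running total 345.00
- D (137/32 per unit): 1 of 32 → value 1×137/32 = 4.2813, running total 349.28
Total 349.28.

349.28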